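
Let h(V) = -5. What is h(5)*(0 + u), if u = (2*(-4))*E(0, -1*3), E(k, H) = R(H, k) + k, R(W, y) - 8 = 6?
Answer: 560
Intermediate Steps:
R(W, y) = 14 (R(W, y) = 8 + 6 = 14)
E(k, H) = 14 + k
u = -112 (u = (2*(-4))*(14 + 0) = -8*14 = -112)
h(5)*(0 + u) = -5*(0 - 112) = -5*(-112) = 560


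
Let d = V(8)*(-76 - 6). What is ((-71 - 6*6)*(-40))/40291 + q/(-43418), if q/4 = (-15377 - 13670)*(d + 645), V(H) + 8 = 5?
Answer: 2085625744934/874677319 ≈ 2384.5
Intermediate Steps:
V(H) = -3 (V(H) = -8 + 5 = -3)
d = 246 (d = -3*(-76 - 6) = -3*(-82) = 246)
q = -103523508 (q = 4*((-15377 - 13670)*(246 + 645)) = 4*(-29047*891) = 4*(-25880877) = -103523508)
((-71 - 6*6)*(-40))/40291 + q/(-43418) = ((-71 - 6*6)*(-40))/40291 - 103523508/(-43418) = ((-71 - 36)*(-40))*(1/40291) - 103523508*(-1/43418) = -107*(-40)*(1/40291) + 51761754/21709 = 4280*(1/40291) + 51761754/21709 = 4280/40291 + 51761754/21709 = 2085625744934/874677319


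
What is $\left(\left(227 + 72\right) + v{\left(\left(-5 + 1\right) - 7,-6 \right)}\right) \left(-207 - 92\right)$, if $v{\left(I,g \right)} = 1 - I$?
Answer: $-92989$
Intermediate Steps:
$\left(\left(227 + 72\right) + v{\left(\left(-5 + 1\right) - 7,-6 \right)}\right) \left(-207 - 92\right) = \left(\left(227 + 72\right) + \left(1 - \left(\left(-5 + 1\right) - 7\right)\right)\right) \left(-207 - 92\right) = \left(299 + \left(1 - \left(-4 - 7\right)\right)\right) \left(-299\right) = \left(299 + \left(1 - -11\right)\right) \left(-299\right) = \left(299 + \left(1 + 11\right)\right) \left(-299\right) = \left(299 + 12\right) \left(-299\right) = 311 \left(-299\right) = -92989$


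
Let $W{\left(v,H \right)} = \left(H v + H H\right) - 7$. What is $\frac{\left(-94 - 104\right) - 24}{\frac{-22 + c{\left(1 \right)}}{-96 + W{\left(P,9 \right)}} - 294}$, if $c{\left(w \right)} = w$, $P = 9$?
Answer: $\frac{4366}{5789} \approx 0.75419$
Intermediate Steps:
$W{\left(v,H \right)} = -7 + H^{2} + H v$ ($W{\left(v,H \right)} = \left(H v + H^{2}\right) - 7 = \left(H^{2} + H v\right) - 7 = -7 + H^{2} + H v$)
$\frac{\left(-94 - 104\right) - 24}{\frac{-22 + c{\left(1 \right)}}{-96 + W{\left(P,9 \right)}} - 294} = \frac{\left(-94 - 104\right) - 24}{\frac{-22 + 1}{-96 + \left(-7 + 9^{2} + 9 \cdot 9\right)} - 294} = \frac{\left(-94 - 104\right) - 24}{- \frac{21}{-96 + \left(-7 + 81 + 81\right)} - 294} = \frac{-198 - 24}{- \frac{21}{-96 + 155} - 294} = - \frac{222}{- \frac{21}{59} - 294} = - \frac{222}{- \frac{17367}{59}} = \left(-222\right) \left(- \frac{59}{17367}\right) = \frac{4366}{5789}$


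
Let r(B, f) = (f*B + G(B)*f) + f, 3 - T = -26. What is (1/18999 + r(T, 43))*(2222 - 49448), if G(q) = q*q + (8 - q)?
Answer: -10931456545642/6333 ≈ -1.7261e+9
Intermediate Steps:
T = 29 (T = 3 - 1*(-26) = 3 + 26 = 29)
G(q) = 8 + q² - q (G(q) = q² + (8 - q) = 8 + q² - q)
r(B, f) = f + B*f + f*(8 + B² - B) (r(B, f) = (f*B + (8 + B² - B)*f) + f = (B*f + f*(8 + B² - B)) + f = f + B*f + f*(8 + B² - B))
(1/18999 + r(T, 43))*(2222 - 49448) = (1/18999 + 43*(9 + 29²))*(2222 - 49448) = (1/18999 + 43*(9 + 841))*(-47226) = (1/18999 + 43*850)*(-47226) = (1/18999 + 36550)*(-47226) = (694413451/18999)*(-47226) = -10931456545642/6333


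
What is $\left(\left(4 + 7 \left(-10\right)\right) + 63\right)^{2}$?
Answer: $9$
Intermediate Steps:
$\left(\left(4 + 7 \left(-10\right)\right) + 63\right)^{2} = \left(\left(4 - 70\right) + 63\right)^{2} = \left(-66 + 63\right)^{2} = \left(-3\right)^{2} = 9$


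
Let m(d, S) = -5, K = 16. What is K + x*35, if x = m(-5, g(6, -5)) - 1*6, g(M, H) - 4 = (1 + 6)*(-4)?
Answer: -369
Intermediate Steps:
g(M, H) = -24 (g(M, H) = 4 + (1 + 6)*(-4) = 4 + 7*(-4) = 4 - 28 = -24)
x = -11 (x = -5 - 1*6 = -5 - 6 = -11)
K + x*35 = 16 - 11*35 = 16 - 385 = -369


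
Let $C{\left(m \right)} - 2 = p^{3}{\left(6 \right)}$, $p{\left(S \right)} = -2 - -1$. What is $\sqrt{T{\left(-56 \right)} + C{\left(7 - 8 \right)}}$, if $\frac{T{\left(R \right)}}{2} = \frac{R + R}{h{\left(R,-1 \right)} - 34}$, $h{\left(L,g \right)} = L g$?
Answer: $\frac{i \sqrt{1111}}{11} \approx 3.0302 i$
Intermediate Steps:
$p{\left(S \right)} = -1$ ($p{\left(S \right)} = -2 + 1 = -1$)
$T{\left(R \right)} = \frac{4 R}{-34 - R}$ ($T{\left(R \right)} = 2 \frac{R + R}{R \left(-1\right) - 34} = 2 \frac{2 R}{- R - 34} = 2 \frac{2 R}{-34 - R} = \frac{4 R}{-34 - R}$)
$C{\left(m \right)} = 1$ ($C{\left(m \right)} = 2 + \left(-1\right)^{3} = 2 - 1 = 1$)
$\sqrt{T{\left(-56 \right)} + C{\left(7 - 8 \right)}} = \sqrt{4 \left(-56\right) \frac{1}{-34 - -56} + 1} = \sqrt{4 \left(-56\right) \frac{1}{-34 + 56} + 1} = \sqrt{4 \left(-56\right) \frac{1}{22} + 1} = \sqrt{- \frac{112}{11} + 1} = \sqrt{- \frac{101}{11}} = \frac{i \sqrt{1111}}{11}$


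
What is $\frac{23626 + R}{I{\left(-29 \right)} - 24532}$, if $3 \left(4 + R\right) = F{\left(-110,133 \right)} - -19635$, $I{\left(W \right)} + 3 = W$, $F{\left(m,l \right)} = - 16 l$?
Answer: $- \frac{88373}{73692} \approx -1.1992$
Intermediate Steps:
$I{\left(W \right)} = -3 + W$
$R = \frac{17495}{3}$ ($R = -4 + \frac{\left(-16\right) 133 - -19635}{3} = -4 + \frac{-2128 + 19635}{3} = -4 + \frac{1}{3} \cdot 17507 = -4 + \frac{17507}{3} = \frac{17495}{3} \approx 5831.7$)
$\frac{23626 + R}{I{\left(-29 \right)} - 24532} = \frac{23626 + \frac{17495}{3}}{\left(-3 - 29\right) - 24532} = \frac{88373}{3 \left(-32 - 24532\right)} = \frac{88373}{3 \left(-24564\right)} = \frac{88373}{3} \left(- \frac{1}{24564}\right) = - \frac{88373}{73692}$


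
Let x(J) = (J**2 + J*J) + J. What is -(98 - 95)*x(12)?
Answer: -900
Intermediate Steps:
x(J) = J + 2*J**2 (x(J) = (J**2 + J**2) + J = 2*J**2 + J = J + 2*J**2)
-(98 - 95)*x(12) = -(98 - 95)*12*(1 + 2*12) = -3*12*(1 + 24) = -3*12*25 = -3*300 = -1*900 = -900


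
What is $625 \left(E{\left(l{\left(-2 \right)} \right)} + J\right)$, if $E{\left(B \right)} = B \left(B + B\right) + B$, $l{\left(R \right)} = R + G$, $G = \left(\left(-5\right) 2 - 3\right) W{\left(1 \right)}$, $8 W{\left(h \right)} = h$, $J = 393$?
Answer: $\frac{8313125}{32} \approx 2.5979 \cdot 10^{5}$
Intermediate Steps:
$W{\left(h \right)} = \frac{h}{8}$
$G = - \frac{13}{8}$ ($G = \left(\left(-5\right) 2 - 3\right) \frac{1}{8} \cdot 1 = \left(-10 - 3\right) \frac{1}{8} = \left(-13\right) \frac{1}{8} = - \frac{13}{8} \approx -1.625$)
$l{\left(R \right)} = - \frac{13}{8} + R$ ($l{\left(R \right)} = R - \frac{13}{8} = - \frac{13}{8} + R$)
$E{\left(B \right)} = B + 2 B^{2}$ ($E{\left(B \right)} = B 2 B + B = 2 B^{2} + B = B + 2 B^{2}$)
$625 \left(E{\left(l{\left(-2 \right)} \right)} + J\right) = 625 \left(\left(- \frac{13}{8} - 2\right) \left(1 + 2 \left(- \frac{13}{8} - 2\right)\right) + 393\right) = 625 \left(- \frac{29 \left(1 + 2 \left(- \frac{29}{8}\right)\right)}{8} + 393\right) = 625 \left(- \frac{29 \left(1 - \frac{29}{4}\right)}{8} + 393\right) = 625 \left(\left(- \frac{29}{8}\right) \left(- \frac{25}{4}\right) + 393\right) = 625 \left(\frac{725}{32} + 393\right) = 625 \cdot \frac{13301}{32} = \frac{8313125}{32}$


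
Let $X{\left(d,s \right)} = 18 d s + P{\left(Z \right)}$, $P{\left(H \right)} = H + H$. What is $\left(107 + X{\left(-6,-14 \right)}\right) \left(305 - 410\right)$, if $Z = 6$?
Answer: $-171255$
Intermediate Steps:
$P{\left(H \right)} = 2 H$
$X{\left(d,s \right)} = 12 + 18 d s$ ($X{\left(d,s \right)} = 18 d s + 2 \cdot 6 = 18 d s + 12 = 12 + 18 d s$)
$\left(107 + X{\left(-6,-14 \right)}\right) \left(305 - 410\right) = \left(107 + \left(12 + 18 \left(-6\right) \left(-14\right)\right)\right) \left(305 - 410\right) = \left(107 + \left(12 + 1512\right)\right) \left(-105\right) = \left(107 + 1524\right) \left(-105\right) = 1631 \left(-105\right) = -171255$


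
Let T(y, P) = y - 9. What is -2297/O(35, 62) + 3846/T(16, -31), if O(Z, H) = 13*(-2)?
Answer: 116075/182 ≈ 637.77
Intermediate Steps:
O(Z, H) = -26
T(y, P) = -9 + y
-2297/O(35, 62) + 3846/T(16, -31) = -2297/(-26) + 3846/(-9 + 16) = -2297*(-1/26) + 3846/7 = 2297/26 + 3846*(⅐) = 2297/26 + 3846/7 = 116075/182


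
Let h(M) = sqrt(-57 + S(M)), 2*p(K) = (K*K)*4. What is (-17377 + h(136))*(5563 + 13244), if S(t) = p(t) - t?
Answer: -326809239 + 131649*sqrt(751) ≈ -3.2320e+8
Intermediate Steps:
p(K) = 2*K**2 (p(K) = ((K*K)*4)/2 = (K**2*4)/2 = (4*K**2)/2 = 2*K**2)
S(t) = -t + 2*t**2 (S(t) = 2*t**2 - t = -t + 2*t**2)
h(M) = sqrt(-57 + M*(-1 + 2*M))
(-17377 + h(136))*(5563 + 13244) = (-17377 + sqrt(-57 - 1*136 + 2*136**2))*(5563 + 13244) = (-17377 + sqrt(-57 - 136 + 2*18496))*18807 = (-17377 + sqrt(-57 - 136 + 36992))*18807 = (-17377 + sqrt(36799))*18807 = (-17377 + 7*sqrt(751))*18807 = -326809239 + 131649*sqrt(751)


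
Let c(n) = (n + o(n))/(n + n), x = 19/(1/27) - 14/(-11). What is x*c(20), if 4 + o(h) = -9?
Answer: 39599/440 ≈ 89.998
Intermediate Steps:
o(h) = -13 (o(h) = -4 - 9 = -13)
x = 5657/11 (x = 19/(1/27) - 14*(-1/11) = 19*27 + 14/11 = 513 + 14/11 = 5657/11 ≈ 514.27)
c(n) = (-13 + n)/(2*n) (c(n) = (n - 13)/(n + n) = (-13 + n)/((2*n)) = (-13 + n)*(1/(2*n)) = (-13 + n)/(2*n))
x*c(20) = 5657*((1/2)*(-13 + 20)/20)/11 = 5657*((1/2)*(1/20)*7)/11 = (5657/11)*(7/40) = 39599/440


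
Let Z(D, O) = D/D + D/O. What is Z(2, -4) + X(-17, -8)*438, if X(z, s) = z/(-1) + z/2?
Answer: 7447/2 ≈ 3723.5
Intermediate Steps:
Z(D, O) = 1 + D/O
X(z, s) = -z/2 (X(z, s) = z*(-1) + z*(½) = -z + z/2 = -z/2)
Z(2, -4) + X(-17, -8)*438 = (2 - 4)/(-4) - ½*(-17)*438 = -¼*(-2) + (17/2)*438 = ½ + 3723 = 7447/2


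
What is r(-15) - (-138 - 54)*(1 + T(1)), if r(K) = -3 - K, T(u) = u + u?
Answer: 588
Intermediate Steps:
T(u) = 2*u
r(-15) - (-138 - 54)*(1 + T(1)) = (-3 - 1*(-15)) - (-138 - 54)*(1 + 2*1) = (-3 + 15) - (-192)*(1 + 2) = 12 - (-192)*3 = 12 - 1*(-576) = 12 + 576 = 588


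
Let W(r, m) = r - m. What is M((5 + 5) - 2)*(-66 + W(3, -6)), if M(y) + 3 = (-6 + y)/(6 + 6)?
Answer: 323/2 ≈ 161.50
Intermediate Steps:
M(y) = -7/2 + y/12 (M(y) = -3 + (-6 + y)/(6 + 6) = -3 + (-6 + y)/12 = -3 + (-6 + y)*(1/12) = -3 + (-1/2 + y/12) = -7/2 + y/12)
M((5 + 5) - 2)*(-66 + W(3, -6)) = (-7/2 + ((5 + 5) - 2)/12)*(-66 + (3 - 1*(-6))) = (-7/2 + (10 - 2)/12)*(-66 + (3 + 6)) = (-7/2 + (1/12)*8)*(-66 + 9) = (-7/2 + 2/3)*(-57) = -17/6*(-57) = 323/2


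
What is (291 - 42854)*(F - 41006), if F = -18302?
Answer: 2524326404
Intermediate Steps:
(291 - 42854)*(F - 41006) = (291 - 42854)*(-18302 - 41006) = -42563*(-59308) = 2524326404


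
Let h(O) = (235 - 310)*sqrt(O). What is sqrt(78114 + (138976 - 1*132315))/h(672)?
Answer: -sqrt(142422)/2520 ≈ -0.14976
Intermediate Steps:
h(O) = -75*sqrt(O)
sqrt(78114 + (138976 - 1*132315))/h(672) = sqrt(78114 + (138976 - 1*132315))/((-300*sqrt(42))) = sqrt(78114 + (138976 - 132315))/((-300*sqrt(42))) = sqrt(78114 + 6661)/((-300*sqrt(42))) = sqrt(84775)*(-sqrt(42)/12600) = (5*sqrt(3391))*(-sqrt(42)/12600) = -sqrt(142422)/2520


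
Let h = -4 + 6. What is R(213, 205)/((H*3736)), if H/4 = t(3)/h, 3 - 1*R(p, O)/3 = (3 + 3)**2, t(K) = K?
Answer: -33/7472 ≈ -0.0044165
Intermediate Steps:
h = 2
R(p, O) = -99 (R(p, O) = 9 - 3*(3 + 3)**2 = 9 - 3*6**2 = 9 - 3*36 = 9 - 108 = -99)
H = 6 (H = 4*(3/2) = 6)
R(213, 205)/((H*3736)) = -99/(6*3736) = -99/22416 = -99*1/22416 = -33/7472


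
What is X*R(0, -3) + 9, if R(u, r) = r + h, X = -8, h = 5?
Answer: -7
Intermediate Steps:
R(u, r) = 5 + r (R(u, r) = r + 5 = 5 + r)
X*R(0, -3) + 9 = -8*(5 - 3) + 9 = -8*2 + 9 = -16 + 9 = -7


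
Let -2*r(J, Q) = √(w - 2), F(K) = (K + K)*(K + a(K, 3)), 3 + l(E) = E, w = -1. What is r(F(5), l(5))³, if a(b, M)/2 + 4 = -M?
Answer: 3*I*√3/8 ≈ 0.64952*I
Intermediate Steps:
a(b, M) = -8 - 2*M (a(b, M) = -8 + 2*(-M) = -8 - 2*M)
l(E) = -3 + E
F(K) = 2*K*(-14 + K) (F(K) = (K + K)*(K + (-8 - 2*3)) = (2*K)*(K + (-8 - 6)) = (2*K)*(K - 14) = (2*K)*(-14 + K) = 2*K*(-14 + K))
r(J, Q) = -I*√3/2 (r(J, Q) = -√(-1 - 2)/2 = -I*√3/2)
r(F(5), l(5))³ = (-I*√3/2)³ = 3*I*√3/8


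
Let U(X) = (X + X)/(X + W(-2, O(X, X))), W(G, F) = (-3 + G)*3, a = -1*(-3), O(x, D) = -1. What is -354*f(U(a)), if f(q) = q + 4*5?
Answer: -6903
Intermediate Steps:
a = 3
W(G, F) = -9 + 3*G
U(X) = 2*X/(-15 + X) (U(X) = (X + X)/(X + (-9 + 3*(-2))) = (2*X)/(X + (-9 - 6)) = (2*X)/(X - 15) = (2*X)/(-15 + X) = 2*X/(-15 + X))
f(q) = 20 + q (f(q) = q + 20 = 20 + q)
-354*f(U(a)) = -354*(20 + 2*3/(-15 + 3)) = -354*(20 + 2*3/(-12)) = -354*(20 + 2*3*(-1/12)) = -354*(20 - 1/2) = -354*39/2 = -6903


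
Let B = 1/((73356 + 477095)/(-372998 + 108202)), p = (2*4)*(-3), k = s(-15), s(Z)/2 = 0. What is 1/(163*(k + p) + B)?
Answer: -550451/2153629108 ≈ -0.00025559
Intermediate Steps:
s(Z) = 0 (s(Z) = 2*0 = 0)
k = 0
p = -24 (p = 8*(-3) = -24)
B = -264796/550451 (B = 1/(550451/(-264796)) = 1/(550451*(-1/264796)) = 1/(-550451/264796) = -264796/550451 ≈ -0.48105)
1/(163*(k + p) + B) = 1/(163*(0 - 24) - 264796/550451) = 1/(163*(-24) - 264796/550451) = 1/(-3912 - 264796/550451) = 1/(-2153629108/550451) = -550451/2153629108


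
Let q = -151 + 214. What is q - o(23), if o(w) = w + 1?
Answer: 39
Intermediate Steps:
o(w) = 1 + w
q = 63
q - o(23) = 63 - (1 + 23) = 63 - 1*24 = 63 - 24 = 39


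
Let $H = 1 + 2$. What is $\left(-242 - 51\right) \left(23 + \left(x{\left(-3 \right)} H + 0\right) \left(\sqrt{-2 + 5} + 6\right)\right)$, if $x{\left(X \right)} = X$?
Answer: $9083 + 2637 \sqrt{3} \approx 13650.0$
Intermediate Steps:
$H = 3$
$\left(-242 - 51\right) \left(23 + \left(x{\left(-3 \right)} H + 0\right) \left(\sqrt{-2 + 5} + 6\right)\right) = \left(-242 - 51\right) \left(23 + \left(\left(-3\right) 3 + 0\right) \left(\sqrt{-2 + 5} + 6\right)\right) = - 293 \left(23 + \left(-9 + 0\right) \left(\sqrt{3} + 6\right)\right) = - 293 \left(23 - 9 \left(6 + \sqrt{3}\right)\right) = - 293 \left(23 - \left(54 + 9 \sqrt{3}\right)\right) = - 293 \left(-31 - 9 \sqrt{3}\right) = 9083 + 2637 \sqrt{3}$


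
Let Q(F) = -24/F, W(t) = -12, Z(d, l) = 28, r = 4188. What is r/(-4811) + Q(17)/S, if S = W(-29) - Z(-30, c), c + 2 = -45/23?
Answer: -20091/24055 ≈ -0.83521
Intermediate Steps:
c = -91/23 (c = -2 - 45/23 = -91/23 ≈ -3.9565)
S = -40 (S = -12 - 1*28 = -12 - 28 = -40)
r/(-4811) + Q(17)/S = 4188/(-4811) - 24/17/(-40) = 4188*(-1/4811) - 24*1/17*(-1/40) = -4188/4811 - 24/17*(-1/40) = -4188/4811 + 3/85 = -20091/24055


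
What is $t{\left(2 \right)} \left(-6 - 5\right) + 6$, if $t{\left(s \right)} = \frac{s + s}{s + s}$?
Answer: $-5$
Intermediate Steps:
$t{\left(s \right)} = 1$ ($t{\left(s \right)} = \frac{2 s}{2 s} = 2 s \frac{1}{2 s} = 1$)
$t{\left(2 \right)} \left(-6 - 5\right) + 6 = 1 \left(-6 - 5\right) + 6 = 1 \left(-11\right) + 6 = -11 + 6 = -5$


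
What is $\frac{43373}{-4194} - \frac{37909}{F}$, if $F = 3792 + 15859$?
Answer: $- \frac{1011313169}{82416294} \approx -12.271$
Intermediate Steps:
$F = 19651$
$\frac{43373}{-4194} - \frac{37909}{F} = \frac{43373}{-4194} - \frac{37909}{19651} = 43373 \left(- \frac{1}{4194}\right) - \frac{37909}{19651} = - \frac{43373}{4194} - \frac{37909}{19651} = - \frac{1011313169}{82416294}$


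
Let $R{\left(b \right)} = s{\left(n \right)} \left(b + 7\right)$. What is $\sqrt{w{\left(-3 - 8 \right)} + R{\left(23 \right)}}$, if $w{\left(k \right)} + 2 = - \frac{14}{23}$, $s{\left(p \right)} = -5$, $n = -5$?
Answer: $\frac{3 i \sqrt{8970}}{23} \approx 12.353 i$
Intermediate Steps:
$R{\left(b \right)} = -35 - 5 b$ ($R{\left(b \right)} = - 5 \left(b + 7\right) = - 5 \left(7 + b\right) = -35 - 5 b$)
$w{\left(k \right)} = - \frac{60}{23}$ ($w{\left(k \right)} = -2 - \frac{14}{23} = - \frac{60}{23}$)
$\sqrt{w{\left(-3 - 8 \right)} + R{\left(23 \right)}} = \sqrt{- \frac{60}{23} - 150} = \sqrt{- \frac{3510}{23}} = \frac{3 i \sqrt{8970}}{23}$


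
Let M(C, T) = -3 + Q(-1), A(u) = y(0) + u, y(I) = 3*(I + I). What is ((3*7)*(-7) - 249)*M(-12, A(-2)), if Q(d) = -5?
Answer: 3168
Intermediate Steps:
y(I) = 6*I (y(I) = 3*(2*I) = 6*I)
A(u) = u (A(u) = 6*0 + u = 0 + u = u)
M(C, T) = -8 (M(C, T) = -3 - 5 = -8)
((3*7)*(-7) - 249)*M(-12, A(-2)) = ((3*7)*(-7) - 249)*(-8) = (21*(-7) - 249)*(-8) = (-147 - 249)*(-8) = -396*(-8) = 3168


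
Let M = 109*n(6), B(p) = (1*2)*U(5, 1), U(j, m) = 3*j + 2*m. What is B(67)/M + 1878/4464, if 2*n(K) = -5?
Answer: 119993/405480 ≈ 0.29593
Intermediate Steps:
U(j, m) = 2*m + 3*j
B(p) = 34 (B(p) = (1*2)*(2*1 + 3*5) = 2*(2 + 15) = 2*17 = 34)
n(K) = -5/2 (n(K) = (½)*(-5) = -5/2)
M = -545/2 (M = 109*(-5/2) = -545/2 ≈ -272.50)
B(67)/M + 1878/4464 = 34/(-545/2) + 1878/4464 = 34*(-2/545) + 1878*(1/4464) = -68/545 + 313/744 = 119993/405480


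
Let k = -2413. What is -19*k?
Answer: 45847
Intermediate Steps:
-19*k = -19*(-2413) = 45847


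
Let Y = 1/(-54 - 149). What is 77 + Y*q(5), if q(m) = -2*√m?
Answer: 77 + 2*√5/203 ≈ 77.022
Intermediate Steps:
Y = -1/203 (Y = 1/(-203) = -1/203 ≈ -0.0049261)
77 + Y*q(5) = 77 - (-2)*√5/203 = 77 + 2*√5/203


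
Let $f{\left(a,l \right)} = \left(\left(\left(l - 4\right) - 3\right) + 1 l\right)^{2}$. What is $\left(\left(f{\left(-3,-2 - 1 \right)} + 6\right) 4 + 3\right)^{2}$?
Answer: $494209$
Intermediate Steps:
$f{\left(a,l \right)} = \left(-7 + 2 l\right)^{2}$ ($f{\left(a,l \right)} = \left(\left(\left(-4 + l\right) - 3\right) + l\right)^{2} = \left(\left(-7 + l\right) + l\right)^{2} = \left(-7 + 2 l\right)^{2}$)
$\left(\left(f{\left(-3,-2 - 1 \right)} + 6\right) 4 + 3\right)^{2} = \left(\left(\left(-7 + 2 \left(-2 - 1\right)\right)^{2} + 6\right) 4 + 3\right)^{2} = \left(\left(\left(-7 + 2 \left(-3\right)\right)^{2} + 6\right) 4 + 3\right)^{2} = \left(\left(\left(-7 - 6\right)^{2} + 6\right) 4 + 3\right)^{2} = \left(\left(\left(-13\right)^{2} + 6\right) 4 + 3\right)^{2} = \left(\left(169 + 6\right) 4 + 3\right)^{2} = \left(175 \cdot 4 + 3\right)^{2} = \left(700 + 3\right)^{2} = 703^{2} = 494209$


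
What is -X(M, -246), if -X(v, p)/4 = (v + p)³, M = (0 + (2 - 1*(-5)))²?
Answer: -30581492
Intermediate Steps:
M = 49 (M = (0 + (2 + 5))² = (0 + 7)² = 7² = 49)
X(v, p) = -4*(p + v)³ (X(v, p) = -4*(v + p)³ = -4*(p + v)³)
-X(M, -246) = -(-4)*(-246 + 49)³ = -(-4)*(-197)³ = -(-4)*(-7645373) = -1*30581492 = -30581492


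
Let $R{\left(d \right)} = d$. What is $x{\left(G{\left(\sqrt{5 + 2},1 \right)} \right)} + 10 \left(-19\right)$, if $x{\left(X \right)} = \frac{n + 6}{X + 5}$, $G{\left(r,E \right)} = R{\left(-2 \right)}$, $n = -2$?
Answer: $- \frac{566}{3} \approx -188.67$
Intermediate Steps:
$G{\left(r,E \right)} = -2$
$x{\left(X \right)} = \frac{4}{5 + X}$ ($x{\left(X \right)} = \frac{-2 + 6}{X + 5} = \frac{4}{5 + X}$)
$x{\left(G{\left(\sqrt{5 + 2},1 \right)} \right)} + 10 \left(-19\right) = \frac{4}{5 - 2} + 10 \left(-19\right) = \frac{4}{3} - 190 = - \frac{566}{3}$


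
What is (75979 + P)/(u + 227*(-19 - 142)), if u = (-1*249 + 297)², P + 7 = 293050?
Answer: -369022/34243 ≈ -10.777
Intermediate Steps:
P = 293043 (P = -7 + 293050 = 293043)
u = 2304 (u = (-249 + 297)² = 48² = 2304)
(75979 + P)/(u + 227*(-19 - 142)) = (75979 + 293043)/(2304 + 227*(-19 - 142)) = 369022/(2304 + 227*(-161)) = 369022/(2304 - 36547) = 369022/(-34243) = 369022*(-1/34243) = -369022/34243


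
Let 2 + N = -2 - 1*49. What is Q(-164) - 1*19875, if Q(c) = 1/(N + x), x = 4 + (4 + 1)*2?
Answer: -775126/39 ≈ -19875.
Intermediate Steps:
x = 14 (x = 4 + 5*2 = 4 + 10 = 14)
N = -53 (N = -2 + (-2 - 1*49) = -2 + (-2 - 49) = -2 - 51 = -53)
Q(c) = -1/39 (Q(c) = 1/(-53 + 14) = 1/(-39) = -1/39)
Q(-164) - 1*19875 = -1/39 - 1*19875 = -1/39 - 19875 = -775126/39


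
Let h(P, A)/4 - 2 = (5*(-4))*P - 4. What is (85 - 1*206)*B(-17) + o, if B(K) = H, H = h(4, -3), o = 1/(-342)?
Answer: 13573295/342 ≈ 39688.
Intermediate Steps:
o = -1/342 ≈ -0.0029240
h(P, A) = -8 - 80*P (h(P, A) = 8 + 4*((5*(-4))*P - 4) = 8 + 4*(-20*P - 4) = 8 + 4*(-4 - 20*P) = 8 + (-16 - 80*P) = -8 - 80*P)
H = -328 (H = -8 - 80*4 = -8 - 320 = -328)
B(K) = -328
(85 - 1*206)*B(-17) + o = (85 - 1*206)*(-328) - 1/342 = (85 - 206)*(-328) - 1/342 = -121*(-328) - 1/342 = 39688 - 1/342 = 13573295/342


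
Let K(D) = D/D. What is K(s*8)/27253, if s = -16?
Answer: 1/27253 ≈ 3.6693e-5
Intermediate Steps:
K(D) = 1
K(s*8)/27253 = 1/27253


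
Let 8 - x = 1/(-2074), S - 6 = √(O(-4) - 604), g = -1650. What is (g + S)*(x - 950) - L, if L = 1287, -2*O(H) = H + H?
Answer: 1604612535/1037 - 9768535*I*√6/1037 ≈ 1.5474e+6 - 23074.0*I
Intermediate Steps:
O(H) = -H (O(H) = -(H + H)/2 = -H)
S = 6 + 10*I*√6 (S = 6 + √(-1*(-4) - 604) = 6 + √(4 - 604) = 6 + √(-600) = 6 + 10*I*√6 ≈ 6.0 + 24.495*I)
x = 16593/2074 (x = 8 - 1/(-2074) = 8 - 1*(-1/2074) = 8 + 1/2074 = 16593/2074 ≈ 8.0005)
(g + S)*(x - 950) - L = (-1650 + (6 + 10*I*√6))*(16593/2074 - 950) - 1*1287 = (-1644 + 10*I*√6)*(-1953707/2074) - 1287 = (1605947154/1037 - 9768535*I*√6/1037) - 1287 = 1604612535/1037 - 9768535*I*√6/1037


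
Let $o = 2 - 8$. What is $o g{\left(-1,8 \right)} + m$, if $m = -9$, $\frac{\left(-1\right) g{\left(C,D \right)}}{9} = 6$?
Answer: $315$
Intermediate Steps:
$g{\left(C,D \right)} = -54$ ($g{\left(C,D \right)} = \left(-9\right) 6 = -54$)
$o = -6$
$o g{\left(-1,8 \right)} + m = \left(-6\right) \left(-54\right) - 9 = 324 - 9 = 315$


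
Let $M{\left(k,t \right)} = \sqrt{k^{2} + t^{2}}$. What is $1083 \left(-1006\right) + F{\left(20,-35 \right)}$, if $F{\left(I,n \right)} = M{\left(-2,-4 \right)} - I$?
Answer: $-1089518 + 2 \sqrt{5} \approx -1.0895 \cdot 10^{6}$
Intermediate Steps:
$F{\left(I,n \right)} = - I + 2 \sqrt{5}$ ($F{\left(I,n \right)} = \sqrt{\left(-2\right)^{2} + \left(-4\right)^{2}} - I = \sqrt{4 + 16} - I = \sqrt{20} - I = 2 \sqrt{5} - I = - I + 2 \sqrt{5}$)
$1083 \left(-1006\right) + F{\left(20,-35 \right)} = 1083 \left(-1006\right) + \left(\left(-1\right) 20 + 2 \sqrt{5}\right) = -1089498 - \left(20 - 2 \sqrt{5}\right) = -1089518 + 2 \sqrt{5}$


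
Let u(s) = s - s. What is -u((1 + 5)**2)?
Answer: 0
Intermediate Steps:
u(s) = 0
-u((1 + 5)**2) = -1*0 = 0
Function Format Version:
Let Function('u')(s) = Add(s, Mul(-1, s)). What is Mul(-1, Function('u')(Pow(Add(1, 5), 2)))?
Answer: 0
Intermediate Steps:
Function('u')(s) = 0
Mul(-1, Function('u')(Pow(Add(1, 5), 2))) = Mul(-1, 0) = 0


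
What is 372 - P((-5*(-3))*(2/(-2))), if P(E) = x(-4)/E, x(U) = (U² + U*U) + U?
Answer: 5608/15 ≈ 373.87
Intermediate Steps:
x(U) = U + 2*U² (x(U) = (U² + U²) + U = 2*U² + U = U + 2*U²)
P(E) = 28/E (P(E) = (-4*(1 + 2*(-4)))/E = (-4*(1 - 8))/E = (-4*(-7))/E = 28/E)
372 - P((-5*(-3))*(2/(-2))) = 372 - 28/((-5*(-3))*(2/(-2))) = 372 - 28/(15*(2*(-½))) = 372 - 28/(15*(-1)) = 372 - 28/(-15) = 372 - 28*(-1)/15 = 372 - 1*(-28/15) = 372 + 28/15 = 5608/15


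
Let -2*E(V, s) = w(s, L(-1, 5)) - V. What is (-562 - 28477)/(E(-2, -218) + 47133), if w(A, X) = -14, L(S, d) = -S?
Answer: -29039/47139 ≈ -0.61603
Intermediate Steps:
E(V, s) = 7 + V/2 (E(V, s) = -(-14 - V)/2 = 7 + V/2)
(-562 - 28477)/(E(-2, -218) + 47133) = (-562 - 28477)/((7 + (½)*(-2)) + 47133) = -29039/((7 - 1) + 47133) = -29039/(6 + 47133) = -29039/47139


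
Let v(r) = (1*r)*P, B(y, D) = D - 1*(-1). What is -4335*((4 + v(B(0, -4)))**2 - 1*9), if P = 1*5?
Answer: -485520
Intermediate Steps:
P = 5
B(y, D) = 1 + D (B(y, D) = D + 1 = 1 + D)
v(r) = 5*r (v(r) = (1*r)*5 = r*5 = 5*r)
-4335*((4 + v(B(0, -4)))**2 - 1*9) = -4335*((4 + 5*(1 - 4))**2 - 1*9) = -4335*((4 + 5*(-3))**2 - 9) = -4335*((4 - 15)**2 - 9) = -4335*((-11)**2 - 9) = -4335*(121 - 9) = -4335*112 = -485520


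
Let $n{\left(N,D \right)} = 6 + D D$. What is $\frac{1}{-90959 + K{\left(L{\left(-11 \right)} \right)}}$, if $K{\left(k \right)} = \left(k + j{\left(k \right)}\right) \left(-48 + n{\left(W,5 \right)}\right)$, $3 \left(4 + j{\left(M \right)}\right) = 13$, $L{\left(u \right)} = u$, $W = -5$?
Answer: $- \frac{3}{272333} \approx -1.1016 \cdot 10^{-5}$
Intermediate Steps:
$n{\left(N,D \right)} = 6 + D^{2}$
$j{\left(M \right)} = \frac{1}{3}$ ($j{\left(M \right)} = -4 + \frac{1}{3} \cdot 13 = -4 + \frac{13}{3} = \frac{1}{3}$)
$K{\left(k \right)} = - \frac{17}{3} - 17 k$ ($K{\left(k \right)} = \left(k + \frac{1}{3}\right) \left(-48 + \left(6 + 5^{2}\right)\right) = \left(\frac{1}{3} + k\right) \left(-48 + \left(6 + 25\right)\right) = \left(\frac{1}{3} + k\right) \left(-48 + 31\right) = \left(\frac{1}{3} + k\right) \left(-17\right) = - \frac{17}{3} - 17 k$)
$\frac{1}{-90959 + K{\left(L{\left(-11 \right)} \right)}} = \frac{1}{-90959 - - \frac{544}{3}} = \frac{1}{-90959 + \left(- \frac{17}{3} + 187\right)} = \frac{1}{-90959 + \frac{544}{3}} = \frac{1}{- \frac{272333}{3}} = - \frac{3}{272333}$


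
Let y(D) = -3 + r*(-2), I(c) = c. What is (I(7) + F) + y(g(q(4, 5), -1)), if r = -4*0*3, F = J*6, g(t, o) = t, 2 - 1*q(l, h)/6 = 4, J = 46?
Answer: 280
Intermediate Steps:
q(l, h) = -12 (q(l, h) = 12 - 6*4 = 12 - 24 = -12)
F = 276 (F = 46*6 = 276)
r = 0 (r = 0*3 = 0)
y(D) = -3 (y(D) = -3 + 0*(-2) = -3 + 0 = -3)
(I(7) + F) + y(g(q(4, 5), -1)) = (7 + 276) - 3 = 283 - 3 = 280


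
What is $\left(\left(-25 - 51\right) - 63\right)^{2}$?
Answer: $19321$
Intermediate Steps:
$\left(\left(-25 - 51\right) - 63\right)^{2} = \left(-76 - 63\right)^{2} = \left(-139\right)^{2} = 19321$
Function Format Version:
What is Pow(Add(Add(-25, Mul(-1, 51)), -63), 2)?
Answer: 19321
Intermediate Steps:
Pow(Add(Add(-25, Mul(-1, 51)), -63), 2) = Pow(Add(Add(-25, -51), -63), 2) = Pow(Add(-76, -63), 2) = Pow(-139, 2) = 19321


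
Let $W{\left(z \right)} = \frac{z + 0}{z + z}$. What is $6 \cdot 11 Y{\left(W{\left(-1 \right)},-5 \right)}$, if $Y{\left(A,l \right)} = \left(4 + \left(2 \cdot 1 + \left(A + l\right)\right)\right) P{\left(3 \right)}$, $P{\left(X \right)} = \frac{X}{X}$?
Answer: $99$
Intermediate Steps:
$P{\left(X \right)} = 1$
$W{\left(z \right)} = \frac{1}{2}$ ($W{\left(z \right)} = \frac{z}{2 z} = z \frac{1}{2 z} = \frac{1}{2}$)
$Y{\left(A,l \right)} = 6 + A + l$ ($Y{\left(A,l \right)} = \left(4 + \left(2 \cdot 1 + \left(A + l\right)\right)\right) 1 = \left(4 + \left(2 + \left(A + l\right)\right)\right) 1 = \left(4 + \left(2 + A + l\right)\right) 1 = \left(6 + A + l\right) 1 = 6 + A + l$)
$6 \cdot 11 Y{\left(W{\left(-1 \right)},-5 \right)} = 6 \cdot 11 \left(6 + \frac{1}{2} - 5\right) = 66 \cdot \frac{3}{2} = 99$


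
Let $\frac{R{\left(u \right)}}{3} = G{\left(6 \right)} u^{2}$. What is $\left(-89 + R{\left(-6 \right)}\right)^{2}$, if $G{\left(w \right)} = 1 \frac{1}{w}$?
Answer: $5041$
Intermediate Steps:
$G{\left(w \right)} = \frac{1}{w}$
$R{\left(u \right)} = \frac{u^{2}}{2}$ ($R{\left(u \right)} = 3 \frac{u^{2}}{6} = \frac{u^{2}}{2}$)
$\left(-89 + R{\left(-6 \right)}\right)^{2} = \left(-89 + \frac{\left(-6\right)^{2}}{2}\right)^{2} = \left(-89 + \frac{1}{2} \cdot 36\right)^{2} = \left(-89 + 18\right)^{2} = \left(-71\right)^{2} = 5041$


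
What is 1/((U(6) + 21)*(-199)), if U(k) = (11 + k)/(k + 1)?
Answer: -7/32636 ≈ -0.00021449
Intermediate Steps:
U(k) = (11 + k)/(1 + k)
1/((U(6) + 21)*(-199)) = 1/(((11 + 6)/(1 + 6) + 21)*(-199)) = 1/((17/7 + 21)*(-199)) = 1/((164/7)*(-199)) = 1/(-32636/7) = -7/32636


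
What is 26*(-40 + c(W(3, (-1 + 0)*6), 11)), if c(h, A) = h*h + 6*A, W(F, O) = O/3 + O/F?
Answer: 1092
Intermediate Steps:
W(F, O) = O/3 + O/F (W(F, O) = O*(1/3) + O/F = O/3 + O/F)
c(h, A) = h**2 + 6*A
26*(-40 + c(W(3, (-1 + 0)*6), 11)) = 26*(-40 + ((((-1 + 0)*6)/3 + ((-1 + 0)*6)/3)**2 + 6*11)) = 26*(-40 + (((-1*6)/3 - 1*6*(1/3))**2 + 66)) = 26*(-40 + (((1/3)*(-6) - 6*1/3)**2 + 66)) = 26*(-40 + ((-2 - 2)**2 + 66)) = 26*(-40 + ((-4)**2 + 66)) = 26*(-40 + (16 + 66)) = 26*(-40 + 82) = 26*42 = 1092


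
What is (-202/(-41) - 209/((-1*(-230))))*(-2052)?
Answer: -38876166/4715 ≈ -8245.2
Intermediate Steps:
(-202/(-41) - 209/((-1*(-230))))*(-2052) = (-202*(-1/41) - 209/230)*(-2052) = (202/41 - 209*1/230)*(-2052) = (202/41 - 209/230)*(-2052) = (37891/9430)*(-2052) = -38876166/4715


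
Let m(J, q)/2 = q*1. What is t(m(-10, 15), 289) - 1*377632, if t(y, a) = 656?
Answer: -376976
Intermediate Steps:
m(J, q) = 2*q (m(J, q) = 2*(q*1) = 2*q)
t(m(-10, 15), 289) - 1*377632 = 656 - 1*377632 = 656 - 377632 = -376976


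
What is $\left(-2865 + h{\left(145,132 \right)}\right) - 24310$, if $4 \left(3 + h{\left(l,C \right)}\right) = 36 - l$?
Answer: $- \frac{108821}{4} \approx -27205.0$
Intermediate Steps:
$h{\left(l,C \right)} = 6 - \frac{l}{4}$ ($h{\left(l,C \right)} = -3 + \frac{36 - l}{4} = -3 - \left(-9 + \frac{l}{4}\right) = 6 - \frac{l}{4}$)
$\left(-2865 + h{\left(145,132 \right)}\right) - 24310 = \left(-2865 + \left(6 - \frac{145}{4}\right)\right) - 24310 = \left(-2865 - \frac{121}{4}\right) - 24310 = - \frac{11581}{4} - 24310 = - \frac{108821}{4}$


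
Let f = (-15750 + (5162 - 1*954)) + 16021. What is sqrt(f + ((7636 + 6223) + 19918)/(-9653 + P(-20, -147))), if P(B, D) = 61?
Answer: sqrt(102943240818)/4796 ≈ 66.899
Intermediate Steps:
f = 4479 (f = (-15750 + (5162 - 954)) + 16021 = (-15750 + 4208) + 16021 = -11542 + 16021 = 4479)
sqrt(f + ((7636 + 6223) + 19918)/(-9653 + P(-20, -147))) = sqrt(4479 + ((7636 + 6223) + 19918)/(-9653 + 61)) = sqrt(4479 + (13859 + 19918)/(-9592)) = sqrt(4479 + 33777*(-1/9592)) = sqrt(4479 - 33777/9592) = sqrt(42928791/9592) = sqrt(102943240818)/4796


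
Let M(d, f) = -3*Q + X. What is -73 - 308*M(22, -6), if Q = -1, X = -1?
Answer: -689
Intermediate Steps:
M(d, f) = 2 (M(d, f) = -3*(-1) - 1 = 3 - 1 = 2)
-73 - 308*M(22, -6) = -73 - 308*2 = -73 - 616 = -689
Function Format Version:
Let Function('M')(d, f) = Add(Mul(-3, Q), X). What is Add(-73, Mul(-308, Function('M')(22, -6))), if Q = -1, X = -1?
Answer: -689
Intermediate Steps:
Function('M')(d, f) = 2 (Function('M')(d, f) = Add(Mul(-3, -1), -1) = Add(3, -1) = 2)
Add(-73, Mul(-308, Function('M')(22, -6))) = Add(-73, Mul(-308, 2)) = Add(-73, -616) = -689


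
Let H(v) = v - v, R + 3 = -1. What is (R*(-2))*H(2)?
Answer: 0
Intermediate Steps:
R = -4 (R = -3 - 1 = -4)
H(v) = 0
(R*(-2))*H(2) = -4*(-2)*0 = 8*0 = 0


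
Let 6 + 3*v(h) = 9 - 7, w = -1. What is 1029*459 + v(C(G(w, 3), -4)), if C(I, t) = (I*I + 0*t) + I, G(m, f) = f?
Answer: 1416929/3 ≈ 4.7231e+5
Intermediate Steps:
C(I, t) = I + I² (C(I, t) = (I² + 0) + I = I² + I = I + I²)
v(h) = -4/3 (v(h) = -2 + (9 - 7)/3 = -2 + (⅓)*2 = -2 + ⅔ = -4/3)
1029*459 + v(C(G(w, 3), -4)) = 1029*459 - 4/3 = 472311 - 4/3 = 1416929/3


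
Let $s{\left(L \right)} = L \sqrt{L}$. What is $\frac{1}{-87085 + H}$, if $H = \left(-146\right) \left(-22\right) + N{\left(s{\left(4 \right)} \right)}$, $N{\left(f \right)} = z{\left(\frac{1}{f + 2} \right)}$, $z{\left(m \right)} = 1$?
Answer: $- \frac{1}{83872} \approx -1.1923 \cdot 10^{-5}$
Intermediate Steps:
$s{\left(L \right)} = L^{\frac{3}{2}}$
$N{\left(f \right)} = 1$
$H = 3213$ ($H = \left(-146\right) \left(-22\right) + 1 = 3212 + 1 = 3213$)
$\frac{1}{-87085 + H} = \frac{1}{-87085 + 3213} = \frac{1}{-83872} = - \frac{1}{83872}$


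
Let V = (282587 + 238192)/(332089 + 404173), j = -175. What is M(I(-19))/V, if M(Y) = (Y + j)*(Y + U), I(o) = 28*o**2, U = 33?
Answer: 3531622781566/24799 ≈ 1.4241e+8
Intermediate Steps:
M(Y) = (-175 + Y)*(33 + Y) (M(Y) = (Y - 175)*(Y + 33) = (-175 + Y)*(33 + Y))
V = 520779/736262 ≈ 0.70733
M(I(-19))/V = (-5775 + (28*(-19)**2)**2 - 3976*(-19)**2)/(520779/736262) = (-5775 + (28*361)**2 - 3976*361)*(736262/520779) = (-5775 + 10108**2 - 142*10108)*(736262/520779) = (-5775 + 102171664 - 1435336)*(736262/520779) = 100730553*(736262/520779) = 3531622781566/24799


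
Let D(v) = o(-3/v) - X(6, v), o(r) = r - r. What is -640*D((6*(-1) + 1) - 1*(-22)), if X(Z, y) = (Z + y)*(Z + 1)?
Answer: 103040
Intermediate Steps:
o(r) = 0
X(Z, y) = (1 + Z)*(Z + y) (X(Z, y) = (Z + y)*(1 + Z) = (1 + Z)*(Z + y))
D(v) = -42 - 7*v (D(v) = 0 - (6 + v + 6² + 6*v) = 0 - (6 + v + 36 + 6*v) = 0 - (42 + 7*v) = 0 + (-42 - 7*v) = -42 - 7*v)
-640*D((6*(-1) + 1) - 1*(-22)) = -640*(-42 - 7*((6*(-1) + 1) - 1*(-22))) = -640*(-42 - 7*((-6 + 1) + 22)) = -640*(-42 - 7*(-5 + 22)) = -640*(-42 - 7*17) = -640*(-42 - 119) = -640*(-161) = 103040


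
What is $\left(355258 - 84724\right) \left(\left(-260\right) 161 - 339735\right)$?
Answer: $-103234421730$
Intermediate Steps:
$\left(355258 - 84724\right) \left(\left(-260\right) 161 - 339735\right) = 270534 \left(-41860 - 339735\right) = 270534 \left(-381595\right) = -103234421730$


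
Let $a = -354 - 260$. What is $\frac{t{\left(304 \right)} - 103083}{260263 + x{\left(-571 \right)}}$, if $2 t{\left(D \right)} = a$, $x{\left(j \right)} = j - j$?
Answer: $- \frac{103390}{260263} \approx -0.39725$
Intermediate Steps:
$a = -614$ ($a = -354 - 260 = -614$)
$x{\left(j \right)} = 0$
$t{\left(D \right)} = -307$ ($t{\left(D \right)} = \frac{1}{2} \left(-614\right) = -307$)
$\frac{t{\left(304 \right)} - 103083}{260263 + x{\left(-571 \right)}} = \frac{-307 - 103083}{260263 + 0} = - \frac{103390}{260263}$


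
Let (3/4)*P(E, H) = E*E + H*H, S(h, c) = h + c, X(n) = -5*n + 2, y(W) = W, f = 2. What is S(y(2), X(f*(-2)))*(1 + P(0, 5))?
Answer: 824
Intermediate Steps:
X(n) = 2 - 5*n
S(h, c) = c + h
P(E, H) = 4*E²/3 + 4*H²/3 (P(E, H) = 4*(E*E + H*H)/3 = 4*(E² + H²)/3 = 4*E²/3 + 4*H²/3)
S(y(2), X(f*(-2)))*(1 + P(0, 5)) = ((2 - 10*(-2)) + 2)*(1 + ((4/3)*0² + (4/3)*5²)) = ((2 - 5*(-4)) + 2)*(1 + ((4/3)*0 + (4/3)*25)) = ((2 + 20) + 2)*(1 + (0 + 100/3)) = (22 + 2)*(1 + 100/3) = 24*(103/3) = 824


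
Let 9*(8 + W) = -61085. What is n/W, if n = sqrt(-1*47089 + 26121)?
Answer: -18*I*sqrt(5242)/61157 ≈ -0.02131*I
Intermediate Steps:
W = -61157/9 (W = -8 + (1/9)*(-61085) = -8 - 61085/9 = -61157/9 ≈ -6795.2)
n = 2*I*sqrt(5242) (n = sqrt(-47089 + 26121) = sqrt(-20968) = 2*I*sqrt(5242) ≈ 144.8*I)
n/W = (2*I*sqrt(5242))/(-61157/9) = (2*I*sqrt(5242))*(-9/61157) = -18*I*sqrt(5242)/61157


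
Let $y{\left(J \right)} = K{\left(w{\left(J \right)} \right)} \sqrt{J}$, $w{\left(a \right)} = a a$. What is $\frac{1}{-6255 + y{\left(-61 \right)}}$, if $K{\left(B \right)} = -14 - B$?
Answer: $\frac{i}{45 \left(- 139 i + 83 \sqrt{61}\right)} \approx -7.0274 \cdot 10^{-6} + 3.2773 \cdot 10^{-5} i$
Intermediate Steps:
$w{\left(a \right)} = a^{2}$
$y{\left(J \right)} = \sqrt{J} \left(-14 - J^{2}\right)$ ($y{\left(J \right)} = \left(-14 - J^{2}\right) \sqrt{J} = \sqrt{J} \left(-14 - J^{2}\right)$)
$\frac{1}{-6255 + y{\left(-61 \right)}} = \frac{1}{-6255 + \sqrt{-61} \left(-14 - \left(-61\right)^{2}\right)} = \frac{1}{-6255 + i \sqrt{61} \left(-14 - 3721\right)} = \frac{1}{-6255 + i \sqrt{61} \left(-3735\right)} = \frac{1}{-6255 - 3735 i \sqrt{61}}$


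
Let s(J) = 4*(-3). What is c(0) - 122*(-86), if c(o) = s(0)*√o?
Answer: 10492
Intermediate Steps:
s(J) = -12
c(o) = -12*√o
c(0) - 122*(-86) = -12*√0 - 122*(-86) = -12*0 + 10492 = 0 + 10492 = 10492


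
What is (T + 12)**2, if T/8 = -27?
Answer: 41616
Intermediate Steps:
T = -216 (T = 8*(-27) = -216)
(T + 12)**2 = (-216 + 12)**2 = (-204)**2 = 41616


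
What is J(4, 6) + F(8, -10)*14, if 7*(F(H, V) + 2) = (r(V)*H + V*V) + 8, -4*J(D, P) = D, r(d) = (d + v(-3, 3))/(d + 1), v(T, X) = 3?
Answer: 1795/9 ≈ 199.44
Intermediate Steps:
r(d) = (3 + d)/(1 + d) (r(d) = (d + 3)/(d + 1) = (3 + d)/(1 + d))
J(D, P) = -D/4
F(H, V) = -6/7 + V²/7 + H*(3 + V)/(7*(1 + V)) (F(H, V) = -2 + ((((3 + V)/(1 + V))*H + V*V) + 8)/7 = -2 + ((H*(3 + V)/(1 + V) + V²) + 8)/7 = -2 + ((V² + H*(3 + V)/(1 + V)) + 8)/7 = -2 + (8 + V² + H*(3 + V)/(1 + V))/7 = -2 + (8/7 + V²/7 + H*(3 + V)/(7*(1 + V))) = -6/7 + V²/7 + H*(3 + V)/(7*(1 + V)))
J(4, 6) + F(8, -10)*14 = -¼*4 + ((8*(3 - 10) + (1 - 10)*(-6 + (-10)²))/(7*(1 - 10)))*14 = -1 + ((⅐)*(8*(-7) - 9*(-6 + 100))/(-9))*14 = -1 + ((⅐)*(-⅑)*(-56 - 9*94))*14 = -1 + ((⅐)*(-⅑)*(-56 - 846))*14 = -1 + ((⅐)*(-⅑)*(-902))*14 = -1 + (902/63)*14 = -1 + 1804/9 = 1795/9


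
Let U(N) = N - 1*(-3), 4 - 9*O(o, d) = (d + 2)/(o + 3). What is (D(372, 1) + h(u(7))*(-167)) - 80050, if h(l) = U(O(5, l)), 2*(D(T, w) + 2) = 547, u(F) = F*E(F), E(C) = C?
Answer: -5776951/72 ≈ -80235.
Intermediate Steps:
u(F) = F² (u(F) = F*F = F²)
D(T, w) = 543/2 (D(T, w) = -2 + (½)*547 = -2 + 547/2 = 543/2)
O(o, d) = 4/9 - (2 + d)/(9*(3 + o)) (O(o, d) = 4/9 - (d + 2)/(9*(o + 3)) = 4/9 - (2 + d)/(9*(3 + o)))
U(N) = 3 + N (U(N) = N + 3 = 3 + N)
h(l) = 41/12 - l/72 (h(l) = 3 + (10 - l + 4*5)/(9*(3 + 5)) = 3 + (⅑)*(10 - l + 20)/8 = 3 + (⅑)*(⅛)*(30 - l) = 3 + (5/12 - l/72) = 41/12 - l/72)
(D(372, 1) + h(u(7))*(-167)) - 80050 = (543/2 + (41/12 - 1/72*7²)*(-167)) - 80050 = (543/2 + (41/12 - 1/72*49)*(-167)) - 80050 = (543/2 + (41/12 - 49/72)*(-167)) - 80050 = (543/2 + (197/72)*(-167)) - 80050 = (543/2 - 32899/72) - 80050 = -13351/72 - 80050 = -5776951/72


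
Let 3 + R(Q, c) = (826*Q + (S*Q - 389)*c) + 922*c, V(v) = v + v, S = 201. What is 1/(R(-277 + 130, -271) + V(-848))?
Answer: 1/7739673 ≈ 1.2920e-7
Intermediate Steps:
V(v) = 2*v
R(Q, c) = -3 + 826*Q + 922*c + c*(-389 + 201*Q) (R(Q, c) = -3 + ((826*Q + (201*Q - 389)*c) + 922*c) = -3 + ((826*Q + (-389 + 201*Q)*c) + 922*c) = -3 + ((826*Q + c*(-389 + 201*Q)) + 922*c) = -3 + (826*Q + 922*c + c*(-389 + 201*Q)) = -3 + 826*Q + 922*c + c*(-389 + 201*Q))
1/(R(-277 + 130, -271) + V(-848)) = 1/((-3 + 533*(-271) + 826*(-277 + 130) + 201*(-277 + 130)*(-271)) + 2*(-848)) = 1/((-3 - 144443 + 826*(-147) + 201*(-147)*(-271)) - 1696) = 1/((-3 - 144443 - 121422 + 8007237) - 1696) = 1/(7741369 - 1696) = 1/7739673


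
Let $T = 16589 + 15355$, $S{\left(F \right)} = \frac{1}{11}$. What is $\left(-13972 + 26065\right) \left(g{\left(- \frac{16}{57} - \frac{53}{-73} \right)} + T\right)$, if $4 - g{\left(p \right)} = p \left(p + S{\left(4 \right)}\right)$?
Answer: $\frac{24526825682247836}{63484377} \approx 3.8634 \cdot 10^{8}$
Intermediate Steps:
$S{\left(F \right)} = \frac{1}{11}$
$g{\left(p \right)} = 4 - p \left(\frac{1}{11} + p\right)$ ($g{\left(p \right)} = 4 - p \left(p + \frac{1}{11}\right) = 4 - p \left(\frac{1}{11} + p\right)$)
$T = 31944$
$\left(-13972 + 26065\right) \left(g{\left(- \frac{16}{57} - \frac{53}{-73} \right)} + T\right) = \left(-13972 + 26065\right) \left(\left(4 - \left(- \frac{16}{57} - \frac{53}{-73}\right)^{2} - \frac{- \frac{16}{57} - \frac{53}{-73}}{11}\right) + 31944\right) = 12093 \left(\left(4 - \left(\left(-16\right) \frac{1}{57} - - \frac{53}{73}\right)^{2} - \frac{\left(-16\right) \frac{1}{57} - - \frac{53}{73}}{11}\right) + 31944\right) = 12093 \left(\left(4 - \left(- \frac{16}{57} + \frac{53}{73}\right)^{2} - \frac{- \frac{16}{57} + \frac{53}{73}}{11}\right) + 31944\right) = 12093 \left(\left(4 - \left(\frac{1853}{4161}\right)^{2} - \frac{1853}{45771}\right) + 31944\right) = 12093 \left(\left(4 - \frac{3433609}{17313921} - \frac{1853}{45771}\right) + 31944\right) = 12093 \left(\frac{716332492}{190453131} + 31944\right) = 12093 \cdot \frac{6084551149156}{190453131} = \frac{24526825682247836}{63484377}$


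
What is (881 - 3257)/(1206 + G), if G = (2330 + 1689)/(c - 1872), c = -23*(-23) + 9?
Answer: -3169584/1604785 ≈ -1.9751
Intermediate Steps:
c = 538 (c = 529 + 9 = 538)
G = -4019/1334 (G = (2330 + 1689)/(538 - 1872) = 4019/(-1334) = 4019*(-1/1334) = -4019/1334 ≈ -3.0127)
(881 - 3257)/(1206 + G) = (881 - 3257)/(1206 - 4019/1334) = -2376/1604785/1334 = -2376*1334/1604785 = -3169584/1604785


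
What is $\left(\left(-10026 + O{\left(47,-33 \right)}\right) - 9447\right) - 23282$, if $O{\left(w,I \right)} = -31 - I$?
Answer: $-42753$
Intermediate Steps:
$\left(\left(-10026 + O{\left(47,-33 \right)}\right) - 9447\right) - 23282 = \left(\left(-10026 - -2\right) - 9447\right) - 23282 = \left(\left(-10026 + \left(-31 + 33\right)\right) - 9447\right) - 23282 = \left(\left(-10026 + 2\right) - 9447\right) - 23282 = \left(-10024 - 9447\right) - 23282 = -19471 - 23282 = -42753$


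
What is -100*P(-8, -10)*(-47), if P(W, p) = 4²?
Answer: 75200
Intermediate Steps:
P(W, p) = 16
-100*P(-8, -10)*(-47) = -100*16*(-47) = -1600*(-47) = 75200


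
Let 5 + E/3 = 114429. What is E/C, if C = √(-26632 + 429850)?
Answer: 57212*√4978/7467 ≈ 540.59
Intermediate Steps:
E = 343272 (E = -15 + 3*114429 = -15 + 343287 = 343272)
C = 9*√4978 (C = √403218 = 9*√4978 ≈ 634.99)
E/C = 343272/((9*√4978)) = 343272*(√4978/44802) = 57212*√4978/7467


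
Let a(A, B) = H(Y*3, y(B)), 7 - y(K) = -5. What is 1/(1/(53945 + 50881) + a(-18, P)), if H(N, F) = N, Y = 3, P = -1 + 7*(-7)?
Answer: 104826/943435 ≈ 0.11111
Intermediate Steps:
y(K) = 12 (y(K) = 7 - 1*(-5) = 7 + 5 = 12)
P = -50 (P = -1 - 49 = -50)
a(A, B) = 9 (a(A, B) = 3*3 = 9)
1/(1/(53945 + 50881) + a(-18, P)) = 1/(1/(53945 + 50881) + 9) = 1/(1/104826 + 9) = 1/(943435/104826) = 104826/943435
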